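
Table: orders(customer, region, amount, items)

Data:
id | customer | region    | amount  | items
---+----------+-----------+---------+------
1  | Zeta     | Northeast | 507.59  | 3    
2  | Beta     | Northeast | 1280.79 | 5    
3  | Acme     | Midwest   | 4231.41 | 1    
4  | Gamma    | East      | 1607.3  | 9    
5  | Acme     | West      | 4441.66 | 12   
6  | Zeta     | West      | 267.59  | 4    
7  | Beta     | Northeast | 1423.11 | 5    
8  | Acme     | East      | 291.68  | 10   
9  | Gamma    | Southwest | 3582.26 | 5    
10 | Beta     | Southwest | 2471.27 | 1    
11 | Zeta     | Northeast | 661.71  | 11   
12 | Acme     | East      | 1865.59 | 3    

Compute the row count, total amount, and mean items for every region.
SELECT region,
       COUNT(*) as cnt,
       SUM(amount) as total_amount,
       AVG(items) as avg_items
FROM orders
GROUP BY region

Result:
  East: 3 records, 3764.57 total amount, 7.33 avg items
  Midwest: 1 records, 4231.41 total amount, 1.00 avg items
  Northeast: 4 records, 3873.20 total amount, 6.00 avg items
  Southwest: 2 records, 6053.53 total amount, 3.00 avg items
  West: 2 records, 4709.25 total amount, 8.00 avg items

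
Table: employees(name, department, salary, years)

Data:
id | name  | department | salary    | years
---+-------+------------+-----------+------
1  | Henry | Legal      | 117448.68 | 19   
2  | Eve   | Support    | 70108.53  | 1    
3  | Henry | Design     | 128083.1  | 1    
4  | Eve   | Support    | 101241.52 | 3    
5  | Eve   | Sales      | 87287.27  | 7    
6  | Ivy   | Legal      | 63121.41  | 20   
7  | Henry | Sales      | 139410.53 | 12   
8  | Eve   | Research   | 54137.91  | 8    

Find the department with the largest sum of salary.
SELECT department, SUM(salary) as val
FROM employees
GROUP BY department
ORDER BY val DESC
LIMIT 1

Result: Sales with sum(salary) = 226697.80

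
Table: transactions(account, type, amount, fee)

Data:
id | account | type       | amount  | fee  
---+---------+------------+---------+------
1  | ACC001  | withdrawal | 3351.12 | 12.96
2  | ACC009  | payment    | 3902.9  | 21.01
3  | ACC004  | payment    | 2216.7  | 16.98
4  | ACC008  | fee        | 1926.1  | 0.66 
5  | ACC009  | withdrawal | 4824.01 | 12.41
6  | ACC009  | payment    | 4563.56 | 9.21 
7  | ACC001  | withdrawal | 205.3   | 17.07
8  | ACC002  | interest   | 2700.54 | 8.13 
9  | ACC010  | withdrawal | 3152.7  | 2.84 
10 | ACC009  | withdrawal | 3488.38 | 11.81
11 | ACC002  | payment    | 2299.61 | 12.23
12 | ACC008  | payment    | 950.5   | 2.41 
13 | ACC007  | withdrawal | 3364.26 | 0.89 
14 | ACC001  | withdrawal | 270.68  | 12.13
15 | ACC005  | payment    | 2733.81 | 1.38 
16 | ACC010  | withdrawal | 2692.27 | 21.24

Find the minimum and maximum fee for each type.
SELECT type, MIN(fee), MAX(fee)
FROM transactions
GROUP BY type

Result:
  fee: min=0.66, max=0.66
  interest: min=8.13, max=8.13
  payment: min=1.38, max=21.01
  withdrawal: min=0.89, max=21.24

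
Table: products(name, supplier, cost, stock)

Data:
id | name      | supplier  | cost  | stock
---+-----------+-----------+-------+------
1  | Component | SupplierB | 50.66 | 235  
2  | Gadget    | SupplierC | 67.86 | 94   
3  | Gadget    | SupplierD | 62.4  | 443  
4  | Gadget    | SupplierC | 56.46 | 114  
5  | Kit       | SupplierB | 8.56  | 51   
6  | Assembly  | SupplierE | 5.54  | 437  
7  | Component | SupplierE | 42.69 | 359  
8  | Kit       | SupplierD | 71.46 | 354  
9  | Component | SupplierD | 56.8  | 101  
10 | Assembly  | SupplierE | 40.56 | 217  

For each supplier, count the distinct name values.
SELECT supplier, COUNT(DISTINCT name)
FROM products
GROUP BY supplier

Result:
  SupplierB: 2 distinct
  SupplierC: 1 distinct
  SupplierD: 3 distinct
  SupplierE: 2 distinct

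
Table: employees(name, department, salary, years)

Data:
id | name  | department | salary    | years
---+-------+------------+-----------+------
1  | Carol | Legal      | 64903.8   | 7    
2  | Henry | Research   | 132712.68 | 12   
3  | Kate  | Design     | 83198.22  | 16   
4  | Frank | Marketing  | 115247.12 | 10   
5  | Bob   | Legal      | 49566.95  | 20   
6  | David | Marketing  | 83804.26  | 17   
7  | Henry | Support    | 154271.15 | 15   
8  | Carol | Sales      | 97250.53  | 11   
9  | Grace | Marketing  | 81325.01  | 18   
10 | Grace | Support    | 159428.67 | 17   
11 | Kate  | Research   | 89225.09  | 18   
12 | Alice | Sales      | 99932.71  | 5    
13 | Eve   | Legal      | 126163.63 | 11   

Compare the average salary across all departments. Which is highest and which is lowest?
SELECT department, AVG(salary)
FROM employees
GROUP BY department
ORDER BY AVG(salary)

All groups:
  Legal: 80211.46
  Design: 83198.22
  Marketing: 93458.80
  Sales: 98591.62
  Research: 110968.89
  Support: 156849.91

Highest: Support (156849.91)
Lowest: Legal (80211.46)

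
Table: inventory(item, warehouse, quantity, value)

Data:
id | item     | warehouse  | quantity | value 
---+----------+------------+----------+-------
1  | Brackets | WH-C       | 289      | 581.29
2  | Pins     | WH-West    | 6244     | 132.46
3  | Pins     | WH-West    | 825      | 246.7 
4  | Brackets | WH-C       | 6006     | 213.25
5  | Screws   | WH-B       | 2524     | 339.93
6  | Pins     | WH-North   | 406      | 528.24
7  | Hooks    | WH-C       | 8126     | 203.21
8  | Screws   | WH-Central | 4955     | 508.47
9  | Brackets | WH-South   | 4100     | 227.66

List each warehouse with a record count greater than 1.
SELECT warehouse, COUNT(*) as cnt
FROM inventory
GROUP BY warehouse
HAVING COUNT(*) > 1

Result:
  WH-C: 3
  WH-West: 2

Note: HAVING filters groups after aggregation, WHERE filters rows before.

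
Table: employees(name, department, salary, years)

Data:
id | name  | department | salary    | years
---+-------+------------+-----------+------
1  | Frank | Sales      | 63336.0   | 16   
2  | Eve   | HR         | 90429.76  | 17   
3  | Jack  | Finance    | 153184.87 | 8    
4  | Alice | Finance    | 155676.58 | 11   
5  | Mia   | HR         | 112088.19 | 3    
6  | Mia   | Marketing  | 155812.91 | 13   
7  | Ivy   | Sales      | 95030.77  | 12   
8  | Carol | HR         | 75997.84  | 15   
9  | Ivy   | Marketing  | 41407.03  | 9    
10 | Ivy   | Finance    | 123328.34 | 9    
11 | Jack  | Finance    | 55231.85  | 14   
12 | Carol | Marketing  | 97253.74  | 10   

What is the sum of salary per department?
SELECT department, SUM(salary) as result
FROM employees
GROUP BY department

Result:
  Finance: 487421.64
  HR: 278515.79
  Marketing: 294473.68
  Sales: 158366.77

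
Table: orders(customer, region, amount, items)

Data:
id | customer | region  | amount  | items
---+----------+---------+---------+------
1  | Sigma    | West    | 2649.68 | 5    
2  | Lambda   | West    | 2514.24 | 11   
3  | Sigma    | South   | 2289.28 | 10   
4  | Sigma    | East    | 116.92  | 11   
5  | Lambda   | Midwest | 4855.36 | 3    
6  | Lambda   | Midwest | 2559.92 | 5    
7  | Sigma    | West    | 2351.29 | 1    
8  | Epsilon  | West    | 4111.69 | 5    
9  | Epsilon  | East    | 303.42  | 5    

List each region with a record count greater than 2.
SELECT region, COUNT(*) as cnt
FROM orders
GROUP BY region
HAVING COUNT(*) > 2

Result:
  West: 4

Note: HAVING filters groups after aggregation, WHERE filters rows before.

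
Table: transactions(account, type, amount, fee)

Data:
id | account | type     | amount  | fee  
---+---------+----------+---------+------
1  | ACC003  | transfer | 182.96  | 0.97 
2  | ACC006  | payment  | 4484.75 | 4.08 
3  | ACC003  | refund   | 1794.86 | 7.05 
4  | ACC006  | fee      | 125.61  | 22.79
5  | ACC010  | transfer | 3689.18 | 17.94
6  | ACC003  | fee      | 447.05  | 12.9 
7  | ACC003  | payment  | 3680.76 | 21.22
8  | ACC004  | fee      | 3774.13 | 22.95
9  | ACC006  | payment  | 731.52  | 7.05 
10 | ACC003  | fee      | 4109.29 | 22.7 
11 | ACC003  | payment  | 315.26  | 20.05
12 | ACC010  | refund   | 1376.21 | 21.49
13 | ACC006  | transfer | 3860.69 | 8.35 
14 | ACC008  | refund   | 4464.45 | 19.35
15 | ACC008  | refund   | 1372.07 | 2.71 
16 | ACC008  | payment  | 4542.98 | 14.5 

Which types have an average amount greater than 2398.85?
SELECT type, AVG(amount)
FROM transactions
GROUP BY type
HAVING AVG(amount) > 2398.85

Result:
  payment: avg=2751.05
  transfer: avg=2577.61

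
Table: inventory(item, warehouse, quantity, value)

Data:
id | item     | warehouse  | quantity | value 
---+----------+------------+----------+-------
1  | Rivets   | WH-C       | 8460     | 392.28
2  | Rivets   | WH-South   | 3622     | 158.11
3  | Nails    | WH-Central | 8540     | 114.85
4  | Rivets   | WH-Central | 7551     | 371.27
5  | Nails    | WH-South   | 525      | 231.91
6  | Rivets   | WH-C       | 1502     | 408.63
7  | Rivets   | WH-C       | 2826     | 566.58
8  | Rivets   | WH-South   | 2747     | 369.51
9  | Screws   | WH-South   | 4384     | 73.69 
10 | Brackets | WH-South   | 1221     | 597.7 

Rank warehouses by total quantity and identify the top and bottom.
SELECT warehouse, SUM(quantity)
FROM inventory
GROUP BY warehouse
ORDER BY SUM(quantity)

All groups:
  WH-South: 12499
  WH-C: 12788
  WH-Central: 16091

Highest: WH-Central (16091)
Lowest: WH-South (12499)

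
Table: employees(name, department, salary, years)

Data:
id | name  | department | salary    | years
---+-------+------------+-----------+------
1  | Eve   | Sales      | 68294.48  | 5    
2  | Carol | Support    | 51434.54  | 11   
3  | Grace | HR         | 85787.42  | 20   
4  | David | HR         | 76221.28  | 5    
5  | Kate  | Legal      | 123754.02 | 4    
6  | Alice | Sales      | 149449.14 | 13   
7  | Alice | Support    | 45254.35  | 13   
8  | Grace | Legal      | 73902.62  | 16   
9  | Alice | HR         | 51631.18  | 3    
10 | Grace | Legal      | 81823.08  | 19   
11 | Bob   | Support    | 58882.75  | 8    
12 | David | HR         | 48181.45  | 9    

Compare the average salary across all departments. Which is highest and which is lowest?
SELECT department, AVG(salary)
FROM employees
GROUP BY department
ORDER BY AVG(salary)

All groups:
  Support: 51857.21
  HR: 65455.33
  Legal: 93159.91
  Sales: 108871.81

Highest: Sales (108871.81)
Lowest: Support (51857.21)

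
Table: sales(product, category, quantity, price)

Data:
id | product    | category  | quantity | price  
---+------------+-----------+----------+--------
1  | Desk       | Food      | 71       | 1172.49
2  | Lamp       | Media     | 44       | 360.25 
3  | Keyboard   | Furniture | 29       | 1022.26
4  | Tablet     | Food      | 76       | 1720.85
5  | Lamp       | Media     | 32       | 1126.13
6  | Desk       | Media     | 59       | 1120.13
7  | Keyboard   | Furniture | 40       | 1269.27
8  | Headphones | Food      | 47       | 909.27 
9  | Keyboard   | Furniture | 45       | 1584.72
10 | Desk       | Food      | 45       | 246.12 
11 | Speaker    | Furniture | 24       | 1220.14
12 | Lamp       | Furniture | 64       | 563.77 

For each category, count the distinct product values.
SELECT category, COUNT(DISTINCT product)
FROM sales
GROUP BY category

Result:
  Food: 3 distinct
  Furniture: 3 distinct
  Media: 2 distinct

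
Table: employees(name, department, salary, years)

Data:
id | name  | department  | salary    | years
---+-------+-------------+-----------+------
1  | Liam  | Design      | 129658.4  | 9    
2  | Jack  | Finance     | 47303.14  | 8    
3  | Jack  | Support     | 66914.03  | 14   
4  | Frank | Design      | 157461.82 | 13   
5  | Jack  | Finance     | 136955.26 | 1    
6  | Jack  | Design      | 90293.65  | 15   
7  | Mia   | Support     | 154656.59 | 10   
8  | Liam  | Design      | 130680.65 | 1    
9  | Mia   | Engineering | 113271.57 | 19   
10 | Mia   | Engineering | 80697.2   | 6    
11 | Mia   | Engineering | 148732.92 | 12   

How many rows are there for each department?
SELECT department, COUNT(*) as count
FROM employees
GROUP BY department

Result:
  Design: 4
  Engineering: 3
  Finance: 2
  Support: 2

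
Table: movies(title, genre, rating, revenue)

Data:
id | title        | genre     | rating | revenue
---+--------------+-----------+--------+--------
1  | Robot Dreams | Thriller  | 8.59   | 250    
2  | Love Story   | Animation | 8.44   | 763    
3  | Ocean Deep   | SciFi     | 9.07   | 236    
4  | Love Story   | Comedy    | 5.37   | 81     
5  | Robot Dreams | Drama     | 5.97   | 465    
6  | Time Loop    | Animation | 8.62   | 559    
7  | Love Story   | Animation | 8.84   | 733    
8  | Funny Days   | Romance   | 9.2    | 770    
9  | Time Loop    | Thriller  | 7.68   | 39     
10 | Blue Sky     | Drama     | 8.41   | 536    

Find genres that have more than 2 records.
SELECT genre, COUNT(*) as cnt
FROM movies
GROUP BY genre
HAVING COUNT(*) > 2

Result:
  Animation: 3

Note: HAVING filters groups after aggregation, WHERE filters rows before.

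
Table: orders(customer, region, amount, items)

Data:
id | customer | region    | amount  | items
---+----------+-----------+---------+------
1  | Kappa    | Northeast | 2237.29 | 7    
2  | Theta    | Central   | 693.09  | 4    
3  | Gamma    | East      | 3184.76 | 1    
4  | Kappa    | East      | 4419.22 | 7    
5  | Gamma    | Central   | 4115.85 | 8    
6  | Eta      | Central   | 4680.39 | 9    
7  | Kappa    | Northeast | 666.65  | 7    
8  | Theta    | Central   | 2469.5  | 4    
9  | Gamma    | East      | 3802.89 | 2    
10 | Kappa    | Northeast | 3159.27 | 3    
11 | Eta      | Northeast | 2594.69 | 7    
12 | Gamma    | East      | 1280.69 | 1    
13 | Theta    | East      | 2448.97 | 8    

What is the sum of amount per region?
SELECT region, SUM(amount) as result
FROM orders
GROUP BY region

Result:
  Central: 11958.83
  East: 15136.53
  Northeast: 8657.90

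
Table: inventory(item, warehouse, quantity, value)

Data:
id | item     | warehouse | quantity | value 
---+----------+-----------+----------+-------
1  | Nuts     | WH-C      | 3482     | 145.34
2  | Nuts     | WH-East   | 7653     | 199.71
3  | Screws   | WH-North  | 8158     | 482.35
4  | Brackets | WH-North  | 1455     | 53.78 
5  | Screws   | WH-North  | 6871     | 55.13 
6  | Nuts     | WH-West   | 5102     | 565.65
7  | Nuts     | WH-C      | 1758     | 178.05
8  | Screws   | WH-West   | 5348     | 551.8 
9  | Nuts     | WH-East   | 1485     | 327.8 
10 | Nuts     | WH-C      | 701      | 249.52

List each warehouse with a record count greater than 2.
SELECT warehouse, COUNT(*) as cnt
FROM inventory
GROUP BY warehouse
HAVING COUNT(*) > 2

Result:
  WH-C: 3
  WH-North: 3

Note: HAVING filters groups after aggregation, WHERE filters rows before.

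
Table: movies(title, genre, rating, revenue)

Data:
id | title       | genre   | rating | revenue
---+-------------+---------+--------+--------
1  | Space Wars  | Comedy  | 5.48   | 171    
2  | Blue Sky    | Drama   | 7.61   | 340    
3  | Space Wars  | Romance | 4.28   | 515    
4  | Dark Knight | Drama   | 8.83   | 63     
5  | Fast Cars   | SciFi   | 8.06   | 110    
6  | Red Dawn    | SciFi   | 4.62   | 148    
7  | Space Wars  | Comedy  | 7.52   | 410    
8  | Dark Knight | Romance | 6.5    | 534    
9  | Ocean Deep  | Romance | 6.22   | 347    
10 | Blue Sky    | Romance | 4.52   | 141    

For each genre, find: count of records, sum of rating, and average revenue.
SELECT genre,
       COUNT(*) as cnt,
       SUM(rating) as total_rating,
       AVG(revenue) as avg_revenue
FROM movies
GROUP BY genre

Result:
  Comedy: 2 records, 13.00 total rating, 290.50 avg revenue
  Drama: 2 records, 16.44 total rating, 201.50 avg revenue
  Romance: 4 records, 21.52 total rating, 384.25 avg revenue
  SciFi: 2 records, 12.68 total rating, 129.00 avg revenue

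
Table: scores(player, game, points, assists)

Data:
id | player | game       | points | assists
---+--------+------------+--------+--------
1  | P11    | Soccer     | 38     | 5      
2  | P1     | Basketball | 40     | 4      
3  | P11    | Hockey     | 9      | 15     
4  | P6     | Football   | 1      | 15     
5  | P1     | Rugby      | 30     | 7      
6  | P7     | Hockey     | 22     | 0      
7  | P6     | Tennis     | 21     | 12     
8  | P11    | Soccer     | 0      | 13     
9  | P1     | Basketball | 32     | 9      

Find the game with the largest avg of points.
SELECT game, AVG(points) as val
FROM scores
GROUP BY game
ORDER BY val DESC
LIMIT 1

Result: Basketball with avg(points) = 36.00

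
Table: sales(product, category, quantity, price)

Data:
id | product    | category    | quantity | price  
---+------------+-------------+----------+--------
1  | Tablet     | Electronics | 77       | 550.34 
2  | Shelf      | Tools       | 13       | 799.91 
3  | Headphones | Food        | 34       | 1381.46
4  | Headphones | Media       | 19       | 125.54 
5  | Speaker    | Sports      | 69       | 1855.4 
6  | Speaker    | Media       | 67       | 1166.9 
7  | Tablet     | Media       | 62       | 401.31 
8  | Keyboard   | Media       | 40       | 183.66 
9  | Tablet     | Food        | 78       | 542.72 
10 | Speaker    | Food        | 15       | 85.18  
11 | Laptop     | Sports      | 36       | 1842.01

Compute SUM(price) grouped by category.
SELECT category, SUM(price) as result
FROM sales
GROUP BY category

Result:
  Electronics: 550.34
  Food: 2009.36
  Media: 1877.41
  Sports: 3697.41
  Tools: 799.91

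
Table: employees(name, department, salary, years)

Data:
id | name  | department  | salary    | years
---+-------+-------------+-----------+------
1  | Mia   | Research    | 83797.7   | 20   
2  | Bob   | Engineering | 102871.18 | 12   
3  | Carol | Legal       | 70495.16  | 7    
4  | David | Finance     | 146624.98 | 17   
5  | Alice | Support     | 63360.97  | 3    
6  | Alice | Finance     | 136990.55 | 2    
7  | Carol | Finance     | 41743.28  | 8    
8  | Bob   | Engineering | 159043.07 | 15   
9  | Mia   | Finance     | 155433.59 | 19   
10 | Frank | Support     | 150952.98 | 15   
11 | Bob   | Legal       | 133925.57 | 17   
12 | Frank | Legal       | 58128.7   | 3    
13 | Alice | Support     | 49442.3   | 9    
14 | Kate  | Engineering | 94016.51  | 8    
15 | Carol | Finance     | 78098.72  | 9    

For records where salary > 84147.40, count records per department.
SELECT department, COUNT(*)
FROM employees
WHERE salary > 84147.40
GROUP BY department

Note: WHERE filters rows before grouping.

Result:
  Engineering: 3
  Finance: 3
  Legal: 1
  Support: 1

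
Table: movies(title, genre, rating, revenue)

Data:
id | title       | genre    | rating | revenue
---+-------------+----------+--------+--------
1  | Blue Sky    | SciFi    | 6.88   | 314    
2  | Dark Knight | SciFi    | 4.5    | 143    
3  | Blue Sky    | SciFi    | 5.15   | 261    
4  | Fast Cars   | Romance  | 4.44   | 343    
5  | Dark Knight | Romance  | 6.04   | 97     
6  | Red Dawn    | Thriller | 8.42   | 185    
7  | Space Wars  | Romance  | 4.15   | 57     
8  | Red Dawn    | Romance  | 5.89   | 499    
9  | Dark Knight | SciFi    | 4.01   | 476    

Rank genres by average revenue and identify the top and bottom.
SELECT genre, AVG(revenue)
FROM movies
GROUP BY genre
ORDER BY AVG(revenue)

All groups:
  Thriller: 185.00
  Romance: 249.00
  SciFi: 298.50

Highest: SciFi (298.50)
Lowest: Thriller (185.00)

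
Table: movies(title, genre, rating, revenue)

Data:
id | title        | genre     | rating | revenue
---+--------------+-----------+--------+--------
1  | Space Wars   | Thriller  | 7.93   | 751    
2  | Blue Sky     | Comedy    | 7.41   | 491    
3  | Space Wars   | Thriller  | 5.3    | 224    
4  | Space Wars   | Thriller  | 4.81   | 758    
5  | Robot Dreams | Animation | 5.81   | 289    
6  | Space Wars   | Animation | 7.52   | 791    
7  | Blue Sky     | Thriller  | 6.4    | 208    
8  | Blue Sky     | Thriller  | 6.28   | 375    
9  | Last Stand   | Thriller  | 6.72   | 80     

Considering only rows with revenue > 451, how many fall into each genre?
SELECT genre, COUNT(*)
FROM movies
WHERE revenue > 451
GROUP BY genre

Note: WHERE filters rows before grouping.

Result:
  Animation: 1
  Comedy: 1
  Thriller: 2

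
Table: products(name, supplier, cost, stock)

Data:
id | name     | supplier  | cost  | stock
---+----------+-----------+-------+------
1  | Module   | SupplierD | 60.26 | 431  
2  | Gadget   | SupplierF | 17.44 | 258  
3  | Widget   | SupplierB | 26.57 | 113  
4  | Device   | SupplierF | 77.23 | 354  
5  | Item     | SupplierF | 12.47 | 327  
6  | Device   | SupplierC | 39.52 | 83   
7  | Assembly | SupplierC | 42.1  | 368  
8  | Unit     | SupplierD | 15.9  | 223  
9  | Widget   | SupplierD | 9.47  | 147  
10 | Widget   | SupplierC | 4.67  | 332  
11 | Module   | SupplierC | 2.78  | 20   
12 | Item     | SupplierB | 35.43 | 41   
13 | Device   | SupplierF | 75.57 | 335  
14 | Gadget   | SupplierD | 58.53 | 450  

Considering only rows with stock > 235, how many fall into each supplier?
SELECT supplier, COUNT(*)
FROM products
WHERE stock > 235
GROUP BY supplier

Note: WHERE filters rows before grouping.

Result:
  SupplierC: 2
  SupplierD: 2
  SupplierF: 4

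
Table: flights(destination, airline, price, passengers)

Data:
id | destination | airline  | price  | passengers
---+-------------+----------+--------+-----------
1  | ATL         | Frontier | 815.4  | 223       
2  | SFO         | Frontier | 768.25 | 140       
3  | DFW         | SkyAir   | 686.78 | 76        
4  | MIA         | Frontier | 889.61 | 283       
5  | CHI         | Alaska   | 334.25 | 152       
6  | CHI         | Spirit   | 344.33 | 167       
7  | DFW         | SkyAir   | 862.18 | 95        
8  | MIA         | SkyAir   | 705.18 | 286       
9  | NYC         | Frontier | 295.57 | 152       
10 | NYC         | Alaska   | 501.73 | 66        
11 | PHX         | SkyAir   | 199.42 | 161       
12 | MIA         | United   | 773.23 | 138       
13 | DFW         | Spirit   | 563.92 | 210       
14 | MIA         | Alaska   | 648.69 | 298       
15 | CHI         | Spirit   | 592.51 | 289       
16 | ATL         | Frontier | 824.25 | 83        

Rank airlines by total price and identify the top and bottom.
SELECT airline, SUM(price)
FROM flights
GROUP BY airline
ORDER BY SUM(price)

All groups:
  United: 773.23
  Alaska: 1484.67
  Spirit: 1500.76
  SkyAir: 2453.56
  Frontier: 3593.08

Highest: Frontier (3593.08)
Lowest: United (773.23)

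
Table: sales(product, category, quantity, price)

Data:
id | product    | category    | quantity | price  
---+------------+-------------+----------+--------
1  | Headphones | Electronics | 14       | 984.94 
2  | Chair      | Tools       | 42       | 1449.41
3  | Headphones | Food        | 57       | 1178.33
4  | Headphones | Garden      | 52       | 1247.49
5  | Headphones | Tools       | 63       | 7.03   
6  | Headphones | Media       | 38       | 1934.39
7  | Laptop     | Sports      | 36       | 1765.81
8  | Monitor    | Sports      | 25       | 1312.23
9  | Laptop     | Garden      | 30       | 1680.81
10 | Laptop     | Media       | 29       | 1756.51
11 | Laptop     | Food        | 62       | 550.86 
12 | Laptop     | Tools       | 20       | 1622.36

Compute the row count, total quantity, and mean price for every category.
SELECT category,
       COUNT(*) as cnt,
       SUM(quantity) as total_quantity,
       AVG(price) as avg_price
FROM sales
GROUP BY category

Result:
  Electronics: 1 records, 14 total quantity, 984.94 avg price
  Food: 2 records, 119 total quantity, 864.60 avg price
  Garden: 2 records, 82 total quantity, 1464.15 avg price
  Media: 2 records, 67 total quantity, 1845.45 avg price
  Sports: 2 records, 61 total quantity, 1539.02 avg price
  Tools: 3 records, 125 total quantity, 1026.27 avg price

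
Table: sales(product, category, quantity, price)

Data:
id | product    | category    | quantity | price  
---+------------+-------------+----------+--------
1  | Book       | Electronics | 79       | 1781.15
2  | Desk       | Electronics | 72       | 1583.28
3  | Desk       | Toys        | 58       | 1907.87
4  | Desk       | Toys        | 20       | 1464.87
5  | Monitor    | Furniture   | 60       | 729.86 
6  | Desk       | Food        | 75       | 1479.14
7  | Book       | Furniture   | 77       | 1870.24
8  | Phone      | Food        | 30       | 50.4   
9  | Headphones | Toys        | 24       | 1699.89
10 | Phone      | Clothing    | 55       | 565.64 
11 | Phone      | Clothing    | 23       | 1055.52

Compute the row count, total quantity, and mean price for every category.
SELECT category,
       COUNT(*) as cnt,
       SUM(quantity) as total_quantity,
       AVG(price) as avg_price
FROM sales
GROUP BY category

Result:
  Clothing: 2 records, 78 total quantity, 810.58 avg price
  Electronics: 2 records, 151 total quantity, 1682.22 avg price
  Food: 2 records, 105 total quantity, 764.77 avg price
  Furniture: 2 records, 137 total quantity, 1300.05 avg price
  Toys: 3 records, 102 total quantity, 1690.88 avg price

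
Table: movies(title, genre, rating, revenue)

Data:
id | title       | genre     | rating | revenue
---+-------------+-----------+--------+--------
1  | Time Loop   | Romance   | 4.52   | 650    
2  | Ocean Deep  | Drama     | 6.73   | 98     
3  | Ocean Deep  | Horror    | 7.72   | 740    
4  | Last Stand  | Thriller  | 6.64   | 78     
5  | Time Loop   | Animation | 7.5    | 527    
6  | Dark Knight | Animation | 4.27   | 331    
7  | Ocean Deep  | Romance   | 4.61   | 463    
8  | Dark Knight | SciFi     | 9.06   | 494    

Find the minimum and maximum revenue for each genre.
SELECT genre, MIN(revenue), MAX(revenue)
FROM movies
GROUP BY genre

Result:
  Animation: min=331, max=527
  Drama: min=98, max=98
  Horror: min=740, max=740
  Romance: min=463, max=650
  SciFi: min=494, max=494
  Thriller: min=78, max=78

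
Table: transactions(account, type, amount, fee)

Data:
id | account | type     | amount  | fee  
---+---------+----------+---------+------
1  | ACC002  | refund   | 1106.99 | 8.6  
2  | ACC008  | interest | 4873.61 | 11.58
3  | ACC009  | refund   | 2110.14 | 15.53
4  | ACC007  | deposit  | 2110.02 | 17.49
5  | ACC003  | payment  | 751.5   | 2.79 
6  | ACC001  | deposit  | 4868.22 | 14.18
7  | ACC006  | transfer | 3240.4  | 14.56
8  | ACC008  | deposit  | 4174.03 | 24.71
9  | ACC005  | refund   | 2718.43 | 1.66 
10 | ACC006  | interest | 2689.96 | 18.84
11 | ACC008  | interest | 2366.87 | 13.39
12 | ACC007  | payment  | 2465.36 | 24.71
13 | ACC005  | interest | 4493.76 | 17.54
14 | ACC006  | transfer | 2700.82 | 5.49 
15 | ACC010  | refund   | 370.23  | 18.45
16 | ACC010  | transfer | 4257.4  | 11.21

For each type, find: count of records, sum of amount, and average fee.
SELECT type,
       COUNT(*) as cnt,
       SUM(amount) as total_amount,
       AVG(fee) as avg_fee
FROM transactions
GROUP BY type

Result:
  deposit: 3 records, 11152.27 total amount, 18.79 avg fee
  interest: 4 records, 14424.20 total amount, 15.34 avg fee
  payment: 2 records, 3216.86 total amount, 13.75 avg fee
  refund: 4 records, 6305.79 total amount, 11.06 avg fee
  transfer: 3 records, 10198.62 total amount, 10.42 avg fee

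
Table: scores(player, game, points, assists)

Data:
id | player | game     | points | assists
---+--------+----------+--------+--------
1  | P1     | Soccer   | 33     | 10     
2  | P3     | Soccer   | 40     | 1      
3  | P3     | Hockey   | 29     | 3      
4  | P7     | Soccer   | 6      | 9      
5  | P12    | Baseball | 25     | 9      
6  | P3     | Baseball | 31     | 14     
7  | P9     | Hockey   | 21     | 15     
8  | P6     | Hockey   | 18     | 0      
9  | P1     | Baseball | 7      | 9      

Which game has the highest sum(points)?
SELECT game, SUM(points) as val
FROM scores
GROUP BY game
ORDER BY val DESC
LIMIT 1

Result: Soccer with sum(points) = 79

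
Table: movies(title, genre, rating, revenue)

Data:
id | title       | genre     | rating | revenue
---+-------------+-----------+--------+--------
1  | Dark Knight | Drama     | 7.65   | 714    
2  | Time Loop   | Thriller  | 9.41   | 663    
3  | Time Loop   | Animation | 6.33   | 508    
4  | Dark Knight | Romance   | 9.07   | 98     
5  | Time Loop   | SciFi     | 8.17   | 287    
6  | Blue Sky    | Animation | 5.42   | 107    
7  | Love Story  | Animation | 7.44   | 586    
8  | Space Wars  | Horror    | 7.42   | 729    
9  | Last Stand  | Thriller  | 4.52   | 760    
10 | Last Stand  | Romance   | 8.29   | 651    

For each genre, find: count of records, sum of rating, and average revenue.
SELECT genre,
       COUNT(*) as cnt,
       SUM(rating) as total_rating,
       AVG(revenue) as avg_revenue
FROM movies
GROUP BY genre

Result:
  Animation: 3 records, 19.19 total rating, 400.33 avg revenue
  Drama: 1 records, 7.65 total rating, 714.00 avg revenue
  Horror: 1 records, 7.42 total rating, 729.00 avg revenue
  Romance: 2 records, 17.36 total rating, 374.50 avg revenue
  SciFi: 1 records, 8.17 total rating, 287.00 avg revenue
  Thriller: 2 records, 13.93 total rating, 711.50 avg revenue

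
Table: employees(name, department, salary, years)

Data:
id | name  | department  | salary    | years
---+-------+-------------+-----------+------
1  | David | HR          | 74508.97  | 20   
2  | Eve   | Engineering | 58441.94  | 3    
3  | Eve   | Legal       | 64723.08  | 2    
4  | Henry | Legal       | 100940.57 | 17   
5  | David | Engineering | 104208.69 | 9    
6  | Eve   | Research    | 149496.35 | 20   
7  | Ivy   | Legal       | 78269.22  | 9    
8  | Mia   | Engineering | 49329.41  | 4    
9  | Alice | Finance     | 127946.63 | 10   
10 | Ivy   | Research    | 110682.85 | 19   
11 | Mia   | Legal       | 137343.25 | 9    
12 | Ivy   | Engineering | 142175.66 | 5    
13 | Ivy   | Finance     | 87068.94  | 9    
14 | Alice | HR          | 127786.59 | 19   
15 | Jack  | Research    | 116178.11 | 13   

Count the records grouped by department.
SELECT department, COUNT(*) as count
FROM employees
GROUP BY department

Result:
  Engineering: 4
  Finance: 2
  HR: 2
  Legal: 4
  Research: 3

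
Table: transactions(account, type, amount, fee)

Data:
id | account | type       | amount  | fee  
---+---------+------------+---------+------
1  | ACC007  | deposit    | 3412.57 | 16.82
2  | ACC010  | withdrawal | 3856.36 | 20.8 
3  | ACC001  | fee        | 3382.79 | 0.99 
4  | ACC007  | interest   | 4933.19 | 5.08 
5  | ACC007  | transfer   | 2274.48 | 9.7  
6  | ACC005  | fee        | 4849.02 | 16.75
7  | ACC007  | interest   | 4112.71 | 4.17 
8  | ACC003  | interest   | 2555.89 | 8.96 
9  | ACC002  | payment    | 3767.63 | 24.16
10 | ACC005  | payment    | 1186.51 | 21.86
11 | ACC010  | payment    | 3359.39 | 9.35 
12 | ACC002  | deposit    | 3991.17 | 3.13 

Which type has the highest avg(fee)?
SELECT type, AVG(fee) as val
FROM transactions
GROUP BY type
ORDER BY val DESC
LIMIT 1

Result: withdrawal with avg(fee) = 20.80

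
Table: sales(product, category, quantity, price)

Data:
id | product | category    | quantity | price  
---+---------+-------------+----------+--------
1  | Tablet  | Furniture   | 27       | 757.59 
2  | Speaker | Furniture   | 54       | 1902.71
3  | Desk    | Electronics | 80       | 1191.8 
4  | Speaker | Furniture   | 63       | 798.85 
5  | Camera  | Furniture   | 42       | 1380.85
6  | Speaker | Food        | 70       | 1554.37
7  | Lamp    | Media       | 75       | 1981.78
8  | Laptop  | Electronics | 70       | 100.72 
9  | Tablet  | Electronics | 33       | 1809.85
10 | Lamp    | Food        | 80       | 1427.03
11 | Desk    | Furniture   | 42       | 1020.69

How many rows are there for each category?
SELECT category, COUNT(*) as count
FROM sales
GROUP BY category

Result:
  Electronics: 3
  Food: 2
  Furniture: 5
  Media: 1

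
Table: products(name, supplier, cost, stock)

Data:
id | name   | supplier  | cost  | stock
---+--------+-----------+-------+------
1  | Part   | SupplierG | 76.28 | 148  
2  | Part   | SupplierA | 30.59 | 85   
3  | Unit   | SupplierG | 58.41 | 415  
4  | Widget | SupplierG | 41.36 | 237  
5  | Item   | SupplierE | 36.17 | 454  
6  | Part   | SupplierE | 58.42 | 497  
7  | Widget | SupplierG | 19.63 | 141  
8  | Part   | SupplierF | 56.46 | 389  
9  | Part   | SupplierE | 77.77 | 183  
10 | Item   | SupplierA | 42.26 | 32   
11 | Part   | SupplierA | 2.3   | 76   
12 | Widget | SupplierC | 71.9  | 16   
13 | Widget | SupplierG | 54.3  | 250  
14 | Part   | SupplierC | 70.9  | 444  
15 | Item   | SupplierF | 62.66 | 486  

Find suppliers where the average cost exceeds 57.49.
SELECT supplier, AVG(cost)
FROM products
GROUP BY supplier
HAVING AVG(cost) > 57.49

Result:
  SupplierC: avg=71.40
  SupplierF: avg=59.56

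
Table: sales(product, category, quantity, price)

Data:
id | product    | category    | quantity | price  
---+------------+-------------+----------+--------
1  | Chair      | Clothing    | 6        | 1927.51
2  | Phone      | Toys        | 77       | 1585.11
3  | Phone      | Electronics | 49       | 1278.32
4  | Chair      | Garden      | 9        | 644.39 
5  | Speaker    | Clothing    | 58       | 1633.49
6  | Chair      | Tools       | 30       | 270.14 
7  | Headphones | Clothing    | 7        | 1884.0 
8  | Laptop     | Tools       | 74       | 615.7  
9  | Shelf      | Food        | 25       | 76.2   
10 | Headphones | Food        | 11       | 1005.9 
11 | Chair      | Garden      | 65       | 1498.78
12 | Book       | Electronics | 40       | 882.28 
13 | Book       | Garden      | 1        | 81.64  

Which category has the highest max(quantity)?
SELECT category, MAX(quantity) as val
FROM sales
GROUP BY category
ORDER BY val DESC
LIMIT 1

Result: Toys with max(quantity) = 77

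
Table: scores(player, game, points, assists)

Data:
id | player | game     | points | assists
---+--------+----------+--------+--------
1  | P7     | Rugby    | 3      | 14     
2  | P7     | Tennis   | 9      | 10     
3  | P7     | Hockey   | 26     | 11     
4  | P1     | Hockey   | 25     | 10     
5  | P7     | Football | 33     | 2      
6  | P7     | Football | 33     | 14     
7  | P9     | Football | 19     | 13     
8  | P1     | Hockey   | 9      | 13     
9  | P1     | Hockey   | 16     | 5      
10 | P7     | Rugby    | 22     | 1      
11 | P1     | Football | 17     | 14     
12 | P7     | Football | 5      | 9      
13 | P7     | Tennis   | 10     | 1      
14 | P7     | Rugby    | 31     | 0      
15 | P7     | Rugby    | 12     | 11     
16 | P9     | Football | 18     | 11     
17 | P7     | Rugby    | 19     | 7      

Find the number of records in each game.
SELECT game, COUNT(*) as count
FROM scores
GROUP BY game

Result:
  Football: 6
  Hockey: 4
  Rugby: 5
  Tennis: 2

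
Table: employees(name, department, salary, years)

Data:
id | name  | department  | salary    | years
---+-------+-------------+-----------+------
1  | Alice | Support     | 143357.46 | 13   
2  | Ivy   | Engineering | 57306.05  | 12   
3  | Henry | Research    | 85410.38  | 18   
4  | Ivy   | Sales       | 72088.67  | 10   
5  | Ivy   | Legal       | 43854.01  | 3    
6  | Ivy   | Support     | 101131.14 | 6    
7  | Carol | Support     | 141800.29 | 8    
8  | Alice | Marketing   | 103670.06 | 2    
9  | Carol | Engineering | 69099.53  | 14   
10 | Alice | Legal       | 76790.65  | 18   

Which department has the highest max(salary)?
SELECT department, MAX(salary) as val
FROM employees
GROUP BY department
ORDER BY val DESC
LIMIT 1

Result: Support with max(salary) = 143357.46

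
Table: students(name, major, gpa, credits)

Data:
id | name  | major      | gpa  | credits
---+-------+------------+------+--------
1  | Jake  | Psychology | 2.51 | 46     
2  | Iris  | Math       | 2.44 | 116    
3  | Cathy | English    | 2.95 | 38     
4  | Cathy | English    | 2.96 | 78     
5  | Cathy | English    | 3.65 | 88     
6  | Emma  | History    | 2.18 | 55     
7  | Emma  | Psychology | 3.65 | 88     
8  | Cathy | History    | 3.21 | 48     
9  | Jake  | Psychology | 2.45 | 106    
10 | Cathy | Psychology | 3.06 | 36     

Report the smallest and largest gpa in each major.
SELECT major, MIN(gpa), MAX(gpa)
FROM students
GROUP BY major

Result:
  English: min=2.95, max=3.65
  History: min=2.18, max=3.21
  Math: min=2.44, max=2.44
  Psychology: min=2.45, max=3.65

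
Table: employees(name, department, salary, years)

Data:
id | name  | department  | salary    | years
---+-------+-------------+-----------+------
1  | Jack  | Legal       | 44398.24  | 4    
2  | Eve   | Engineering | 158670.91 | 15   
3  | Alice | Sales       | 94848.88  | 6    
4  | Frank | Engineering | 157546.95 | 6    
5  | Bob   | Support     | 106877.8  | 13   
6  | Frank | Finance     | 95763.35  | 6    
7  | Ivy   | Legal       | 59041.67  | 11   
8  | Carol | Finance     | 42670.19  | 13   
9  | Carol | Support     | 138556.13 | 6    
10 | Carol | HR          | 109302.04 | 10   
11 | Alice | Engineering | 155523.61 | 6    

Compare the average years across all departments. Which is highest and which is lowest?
SELECT department, AVG(years)
FROM employees
GROUP BY department
ORDER BY AVG(years)

All groups:
  Sales: 6.00
  Legal: 7.50
  Engineering: 9.00
  Finance: 9.50
  Support: 9.50
  HR: 10.00

Highest: HR (10.00)
Lowest: Sales (6.00)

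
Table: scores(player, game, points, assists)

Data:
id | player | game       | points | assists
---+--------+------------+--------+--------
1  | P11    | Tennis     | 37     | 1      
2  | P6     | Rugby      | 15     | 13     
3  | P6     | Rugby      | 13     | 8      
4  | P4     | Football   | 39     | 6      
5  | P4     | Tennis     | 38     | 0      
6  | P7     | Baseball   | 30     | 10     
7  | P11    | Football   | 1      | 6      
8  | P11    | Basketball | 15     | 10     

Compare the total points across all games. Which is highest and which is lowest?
SELECT game, SUM(points)
FROM scores
GROUP BY game
ORDER BY SUM(points)

All groups:
  Basketball: 15
  Rugby: 28
  Baseball: 30
  Football: 40
  Tennis: 75

Highest: Tennis (75)
Lowest: Basketball (15)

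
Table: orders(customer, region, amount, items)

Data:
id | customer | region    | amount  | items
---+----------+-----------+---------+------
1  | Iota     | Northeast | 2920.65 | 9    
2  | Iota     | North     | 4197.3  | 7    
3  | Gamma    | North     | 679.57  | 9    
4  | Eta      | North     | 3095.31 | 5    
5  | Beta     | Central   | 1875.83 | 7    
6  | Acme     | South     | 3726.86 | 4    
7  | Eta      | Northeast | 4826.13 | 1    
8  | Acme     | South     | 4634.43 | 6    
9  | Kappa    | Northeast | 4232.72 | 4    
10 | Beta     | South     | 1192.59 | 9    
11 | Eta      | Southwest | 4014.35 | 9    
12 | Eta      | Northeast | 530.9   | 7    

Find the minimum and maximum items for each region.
SELECT region, MIN(items), MAX(items)
FROM orders
GROUP BY region

Result:
  Central: min=7, max=7
  North: min=5, max=9
  Northeast: min=1, max=9
  South: min=4, max=9
  Southwest: min=9, max=9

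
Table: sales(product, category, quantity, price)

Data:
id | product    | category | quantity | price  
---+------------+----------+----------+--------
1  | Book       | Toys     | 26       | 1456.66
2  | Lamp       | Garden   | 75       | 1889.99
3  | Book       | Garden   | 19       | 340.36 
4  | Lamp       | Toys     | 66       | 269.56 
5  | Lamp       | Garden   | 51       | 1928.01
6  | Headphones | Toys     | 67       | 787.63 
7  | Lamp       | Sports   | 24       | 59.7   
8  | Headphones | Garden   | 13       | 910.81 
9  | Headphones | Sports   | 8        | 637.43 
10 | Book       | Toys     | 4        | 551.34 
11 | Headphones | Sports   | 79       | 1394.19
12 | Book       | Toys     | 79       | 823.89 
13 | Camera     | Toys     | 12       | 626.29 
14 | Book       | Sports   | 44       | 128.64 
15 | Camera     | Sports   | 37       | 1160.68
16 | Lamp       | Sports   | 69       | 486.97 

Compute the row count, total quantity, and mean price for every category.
SELECT category,
       COUNT(*) as cnt,
       SUM(quantity) as total_quantity,
       AVG(price) as avg_price
FROM sales
GROUP BY category

Result:
  Garden: 4 records, 158 total quantity, 1267.29 avg price
  Sports: 6 records, 261 total quantity, 644.60 avg price
  Toys: 6 records, 254 total quantity, 752.56 avg price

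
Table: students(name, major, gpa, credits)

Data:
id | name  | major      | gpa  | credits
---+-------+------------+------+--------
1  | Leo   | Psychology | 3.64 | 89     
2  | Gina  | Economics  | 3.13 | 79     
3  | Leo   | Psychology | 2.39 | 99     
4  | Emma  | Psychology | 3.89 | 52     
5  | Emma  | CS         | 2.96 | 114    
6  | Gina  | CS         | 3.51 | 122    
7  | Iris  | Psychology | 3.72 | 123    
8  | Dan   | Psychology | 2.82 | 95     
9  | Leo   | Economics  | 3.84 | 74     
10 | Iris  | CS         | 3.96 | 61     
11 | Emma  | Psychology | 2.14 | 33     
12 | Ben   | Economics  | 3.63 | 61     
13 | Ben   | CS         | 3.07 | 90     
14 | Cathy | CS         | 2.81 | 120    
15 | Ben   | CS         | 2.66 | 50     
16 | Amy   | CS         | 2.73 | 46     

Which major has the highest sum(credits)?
SELECT major, SUM(credits) as val
FROM students
GROUP BY major
ORDER BY val DESC
LIMIT 1

Result: CS with sum(credits) = 603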